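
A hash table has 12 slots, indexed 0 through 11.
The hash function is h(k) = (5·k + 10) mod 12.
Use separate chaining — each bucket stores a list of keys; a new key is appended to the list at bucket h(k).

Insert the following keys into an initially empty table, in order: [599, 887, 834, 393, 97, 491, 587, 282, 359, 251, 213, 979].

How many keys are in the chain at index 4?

599 -> bucket 5
887 -> bucket 5 (collision)
834 -> bucket 4
393 -> bucket 7
97 -> bucket 3
491 -> bucket 5 (collision)
587 -> bucket 5 (collision)
282 -> bucket 4 (collision)
359 -> bucket 5 (collision)
251 -> bucket 5 (collision)
213 -> bucket 7 (collision)
979 -> bucket 9
Final buckets:
0: —
1: —
2: —
3: 97
4: 834 -> 282
5: 599 -> 887 -> 491 -> 587 -> 359 -> 251
6: —
7: 393 -> 213
8: —
9: 979
10: —
11: —

2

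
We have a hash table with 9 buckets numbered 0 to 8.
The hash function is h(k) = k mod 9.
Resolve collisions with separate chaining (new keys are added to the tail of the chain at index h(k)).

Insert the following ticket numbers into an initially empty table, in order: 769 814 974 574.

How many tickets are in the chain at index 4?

2

769 → bucket 4
814 → bucket 4 (collision)
974 → bucket 2
574 → bucket 7
Final buckets:
0: .
1: .
2: 974
3: .
4: 769 -> 814
5: .
6: .
7: 574
8: .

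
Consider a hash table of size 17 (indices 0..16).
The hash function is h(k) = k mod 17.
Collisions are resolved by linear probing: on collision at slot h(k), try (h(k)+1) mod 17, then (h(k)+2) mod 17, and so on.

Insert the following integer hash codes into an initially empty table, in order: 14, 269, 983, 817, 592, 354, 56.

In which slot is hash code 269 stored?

15

14 hashes to 14; slot 14 is free -> place at 14.
269 hashes to 14; 14 taken -> place at 15.
983 hashes to 14; 14,15 taken -> place at 16.
817 hashes to 1; slot 1 is free -> place at 1.
592 hashes to 14; 14,15,16 taken -> place at 0.
354 hashes to 14; 14,15,16,0,1 taken -> place at 2.
56 hashes to 5; slot 5 is free -> place at 5.
Table: [592, 817, 354, ., ., 56, ., ., ., ., ., ., ., ., 14, 269, 983]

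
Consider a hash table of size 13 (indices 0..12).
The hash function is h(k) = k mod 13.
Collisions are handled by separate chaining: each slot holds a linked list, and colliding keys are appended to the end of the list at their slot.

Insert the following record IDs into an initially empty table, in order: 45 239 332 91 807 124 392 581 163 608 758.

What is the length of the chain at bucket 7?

Insert 45: h=6, bucket 6 empty → new chain.
Insert 239: h=5, bucket 5 empty → new chain.
Insert 332: h=7, bucket 7 empty → new chain.
Insert 91: h=0, bucket 0 empty → new chain.
Insert 807: h=1, bucket 1 empty → new chain.
Insert 124: h=7, bucket 7 nonempty → append to chain.
Insert 392: h=2, bucket 2 empty → new chain.
Insert 581: h=9, bucket 9 empty → new chain.
Insert 163: h=7, bucket 7 nonempty → append to chain.
Insert 608: h=10, bucket 10 empty → new chain.
Insert 758: h=4, bucket 4 empty → new chain.
Final buckets:
0: 91
1: 807
2: 392
3: _
4: 758
5: 239
6: 45
7: 332 -> 124 -> 163
8: _
9: 581
10: 608
11: _
12: _

3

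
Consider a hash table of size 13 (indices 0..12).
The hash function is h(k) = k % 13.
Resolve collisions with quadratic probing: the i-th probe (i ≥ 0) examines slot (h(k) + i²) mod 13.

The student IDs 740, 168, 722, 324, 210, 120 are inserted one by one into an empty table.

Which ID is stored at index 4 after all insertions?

740: h=12 => slot 12
168: h=12, probe 12,0 => slot 0
722: h=7 => slot 7
324: h=12, probe 12,0,3 => slot 3
210: h=2 => slot 2
120: h=3, probe 3,4 => slot 4
Table: [168, ∅, 210, 324, 120, ∅, ∅, 722, ∅, ∅, ∅, ∅, 740]

120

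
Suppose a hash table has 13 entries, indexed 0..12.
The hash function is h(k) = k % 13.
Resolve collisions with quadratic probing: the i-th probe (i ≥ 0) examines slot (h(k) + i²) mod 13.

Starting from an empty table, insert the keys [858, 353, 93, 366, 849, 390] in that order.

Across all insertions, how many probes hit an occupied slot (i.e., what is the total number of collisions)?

4

Insert 858: h=0, slot 0 empty -> index 0.
Insert 353: h=2, slot 2 empty -> index 2.
Insert 93: h=2, slot 2 occupied -> index 3.
Insert 366: h=2, slots 2,3 occupied -> index 6.
Insert 849: h=4, slot 4 empty -> index 4.
Insert 390: h=0, slot 0 occupied -> index 1.
Table: [858, 390, 353, 93, 849, _, 366, _, _, _, _, _, _]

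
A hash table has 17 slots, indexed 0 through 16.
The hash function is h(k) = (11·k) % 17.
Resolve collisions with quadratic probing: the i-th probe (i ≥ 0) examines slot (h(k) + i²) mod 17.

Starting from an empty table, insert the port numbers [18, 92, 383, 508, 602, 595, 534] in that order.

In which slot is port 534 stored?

18 hashes to 11; slot 11 is free -> place at 11.
92 hashes to 9; slot 9 is free -> place at 9.
383 hashes to 14; slot 14 is free -> place at 14.
508 hashes to 12; slot 12 is free -> place at 12.
602 hashes to 9; 9 taken -> place at 10.
595 hashes to 0; slot 0 is free -> place at 0.
534 hashes to 9; 9,10 taken -> place at 13.
Table: [595, -, -, -, -, -, -, -, -, 92, 602, 18, 508, 534, 383, -, -]

13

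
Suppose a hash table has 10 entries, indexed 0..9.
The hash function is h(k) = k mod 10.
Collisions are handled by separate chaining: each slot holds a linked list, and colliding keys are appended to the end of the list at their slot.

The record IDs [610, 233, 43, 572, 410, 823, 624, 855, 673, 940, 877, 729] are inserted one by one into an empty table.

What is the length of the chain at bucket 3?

4

Insert 610: h=0, bucket 0 empty → new chain.
Insert 233: h=3, bucket 3 empty → new chain.
Insert 43: h=3, bucket 3 nonempty → append to chain.
Insert 572: h=2, bucket 2 empty → new chain.
Insert 410: h=0, bucket 0 nonempty → append to chain.
Insert 823: h=3, bucket 3 nonempty → append to chain.
Insert 624: h=4, bucket 4 empty → new chain.
Insert 855: h=5, bucket 5 empty → new chain.
Insert 673: h=3, bucket 3 nonempty → append to chain.
Insert 940: h=0, bucket 0 nonempty → append to chain.
Insert 877: h=7, bucket 7 empty → new chain.
Insert 729: h=9, bucket 9 empty → new chain.
Final buckets:
0: 610 -> 410 -> 940
1: -
2: 572
3: 233 -> 43 -> 823 -> 673
4: 624
5: 855
6: -
7: 877
8: -
9: 729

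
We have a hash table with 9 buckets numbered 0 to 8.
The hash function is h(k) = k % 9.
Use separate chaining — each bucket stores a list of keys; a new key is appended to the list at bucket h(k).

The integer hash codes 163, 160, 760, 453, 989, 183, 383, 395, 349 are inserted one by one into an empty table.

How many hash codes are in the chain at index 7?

2

Insert 163: h=1, bucket 1 empty → new chain.
Insert 160: h=7, bucket 7 empty → new chain.
Insert 760: h=4, bucket 4 empty → new chain.
Insert 453: h=3, bucket 3 empty → new chain.
Insert 989: h=8, bucket 8 empty → new chain.
Insert 183: h=3, bucket 3 nonempty → append to chain.
Insert 383: h=5, bucket 5 empty → new chain.
Insert 395: h=8, bucket 8 nonempty → append to chain.
Insert 349: h=7, bucket 7 nonempty → append to chain.
Final buckets:
0: _
1: 163
2: _
3: 453 -> 183
4: 760
5: 383
6: _
7: 160 -> 349
8: 989 -> 395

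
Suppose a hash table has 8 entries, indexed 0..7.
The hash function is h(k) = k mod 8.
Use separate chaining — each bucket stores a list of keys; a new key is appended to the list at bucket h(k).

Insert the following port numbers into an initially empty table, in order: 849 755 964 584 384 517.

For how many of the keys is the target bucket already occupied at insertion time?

Insert 849: h=1, bucket 1 empty → new chain.
Insert 755: h=3, bucket 3 empty → new chain.
Insert 964: h=4, bucket 4 empty → new chain.
Insert 584: h=0, bucket 0 empty → new chain.
Insert 384: h=0, bucket 0 nonempty → append to chain.
Insert 517: h=5, bucket 5 empty → new chain.
Final buckets:
0: 584 -> 384
1: 849
2: ∅
3: 755
4: 964
5: 517
6: ∅
7: ∅

1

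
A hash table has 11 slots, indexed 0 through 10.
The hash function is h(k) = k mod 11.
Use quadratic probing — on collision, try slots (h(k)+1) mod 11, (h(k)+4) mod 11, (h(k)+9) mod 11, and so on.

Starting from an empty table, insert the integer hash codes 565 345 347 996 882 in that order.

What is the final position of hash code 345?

5

565: h=4 => slot 4
345: h=4, probe 4,5 => slot 5
347: h=6 => slot 6
996: h=6, probe 6,7 => slot 7
882: h=2 => slot 2
Table: [-, -, 882, -, 565, 345, 347, 996, -, -, -]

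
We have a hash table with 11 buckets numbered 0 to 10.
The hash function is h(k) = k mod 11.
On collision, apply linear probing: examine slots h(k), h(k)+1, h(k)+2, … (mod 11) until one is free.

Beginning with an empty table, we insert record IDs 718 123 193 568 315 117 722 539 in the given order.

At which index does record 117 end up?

718 hashes to 3; slot 3 is free → place at 3.
123 hashes to 2; slot 2 is free → place at 2.
193 hashes to 6; slot 6 is free → place at 6.
568 hashes to 7; slot 7 is free → place at 7.
315 hashes to 7; 7 taken → place at 8.
117 hashes to 7; 7,8 taken → place at 9.
722 hashes to 7; 7,8,9 taken → place at 10.
539 hashes to 0; slot 0 is free → place at 0.
Table: [539, ., 123, 718, ., ., 193, 568, 315, 117, 722]

9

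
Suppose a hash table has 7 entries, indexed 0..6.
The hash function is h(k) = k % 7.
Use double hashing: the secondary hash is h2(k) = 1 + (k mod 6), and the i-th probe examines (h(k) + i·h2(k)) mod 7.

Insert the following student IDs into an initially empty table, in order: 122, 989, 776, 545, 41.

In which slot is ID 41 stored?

4

Insert 122: h=3, slot 3 empty → index 3.
Insert 989: h=2, slot 2 empty → index 2.
Insert 776: h=6, slot 6 empty → index 6.
Insert 545: h=6, h2=6, slot 6 occupied → index 5.
Insert 41: h=6, h2=6, slots 6,5 occupied → index 4.
Table: [., ., 989, 122, 41, 545, 776]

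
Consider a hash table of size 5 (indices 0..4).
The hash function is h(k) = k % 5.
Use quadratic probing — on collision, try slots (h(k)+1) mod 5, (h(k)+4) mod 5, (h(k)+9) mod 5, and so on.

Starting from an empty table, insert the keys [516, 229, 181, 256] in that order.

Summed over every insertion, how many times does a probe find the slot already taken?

516 hashes to 1; slot 1 is free => place at 1.
229 hashes to 4; slot 4 is free => place at 4.
181 hashes to 1; 1 taken => place at 2.
256 hashes to 1; 1,2 taken => place at 0.
Table: [256, 516, 181, _, 229]

3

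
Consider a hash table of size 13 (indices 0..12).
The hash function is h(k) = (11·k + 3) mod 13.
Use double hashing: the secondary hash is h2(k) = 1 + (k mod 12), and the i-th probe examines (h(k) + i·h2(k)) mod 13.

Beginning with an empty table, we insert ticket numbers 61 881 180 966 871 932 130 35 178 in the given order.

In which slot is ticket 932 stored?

61: h=11 → slot 11
881: h=9 → slot 9
180: h=7 → slot 7
966: h=8 → slot 8
871: h=3 → slot 3
932: h=11, h2=9, probe 11,7,3,12 → slot 12
130: h=3, h2=11, probe 3,1 → slot 1
35: h=11, h2=12, probe 11,10 → slot 10
178: h=11, h2=11, probe 11,9,7,5 → slot 5
Table: [∅, 130, ∅, 871, ∅, 178, ∅, 180, 966, 881, 35, 61, 932]

12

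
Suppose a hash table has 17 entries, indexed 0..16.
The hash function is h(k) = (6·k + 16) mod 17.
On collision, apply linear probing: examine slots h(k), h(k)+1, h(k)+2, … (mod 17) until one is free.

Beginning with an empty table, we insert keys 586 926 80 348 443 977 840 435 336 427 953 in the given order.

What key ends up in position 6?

953

586 hashes to 13; slot 13 is free -> place at 13.
926 hashes to 13; 13 taken -> place at 14.
80 hashes to 3; slot 3 is free -> place at 3.
348 hashes to 13; 13,14 taken -> place at 15.
443 hashes to 5; slot 5 is free -> place at 5.
977 hashes to 13; 13,14,15 taken -> place at 16.
840 hashes to 7; slot 7 is free -> place at 7.
435 hashes to 8; slot 8 is free -> place at 8.
336 hashes to 9; slot 9 is free -> place at 9.
427 hashes to 11; slot 11 is free -> place at 11.
953 hashes to 5; 5 taken -> place at 6.
Table: [∅, ∅, ∅, 80, ∅, 443, 953, 840, 435, 336, ∅, 427, ∅, 586, 926, 348, 977]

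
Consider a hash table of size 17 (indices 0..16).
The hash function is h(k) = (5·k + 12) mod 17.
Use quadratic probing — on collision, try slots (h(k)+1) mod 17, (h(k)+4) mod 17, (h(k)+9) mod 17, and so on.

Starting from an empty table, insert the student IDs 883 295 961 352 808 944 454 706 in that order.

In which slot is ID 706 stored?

14

Insert 883: h=7, slot 7 empty => index 7.
Insert 295: h=8, slot 8 empty => index 8.
Insert 961: h=6, slot 6 empty => index 6.
Insert 352: h=4, slot 4 empty => index 4.
Insert 808: h=6, slots 6,7 occupied => index 10.
Insert 944: h=6, slots 6,7,10 occupied => index 15.
Insert 454: h=4, slot 4 occupied => index 5.
Insert 706: h=6, slots 6,7,10,15,5 occupied => index 14.
Table: [∅, ∅, ∅, ∅, 352, 454, 961, 883, 295, ∅, 808, ∅, ∅, ∅, 706, 944, ∅]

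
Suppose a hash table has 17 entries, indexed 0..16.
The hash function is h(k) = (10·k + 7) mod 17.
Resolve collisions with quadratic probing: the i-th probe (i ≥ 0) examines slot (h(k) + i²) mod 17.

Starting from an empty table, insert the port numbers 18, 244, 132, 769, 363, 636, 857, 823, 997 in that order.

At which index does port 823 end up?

18 hashes to 0; slot 0 is free → place at 0.
244 hashes to 16; slot 16 is free → place at 16.
132 hashes to 1; slot 1 is free → place at 1.
769 hashes to 13; slot 13 is free → place at 13.
363 hashes to 16; 16,0 taken → place at 3.
636 hashes to 9; slot 9 is free → place at 9.
857 hashes to 9; 9 taken → place at 10.
823 hashes to 9; 9,10,13,1 taken → place at 8.
997 hashes to 15; slot 15 is free → place at 15.
Table: [18, 132, ., 363, ., ., ., ., 823, 636, 857, ., ., 769, ., 997, 244]

8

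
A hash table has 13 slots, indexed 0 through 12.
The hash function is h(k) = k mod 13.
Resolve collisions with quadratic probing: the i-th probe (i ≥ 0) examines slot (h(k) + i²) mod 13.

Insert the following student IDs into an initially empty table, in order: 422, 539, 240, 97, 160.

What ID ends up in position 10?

240

422 hashes to 6; slot 6 is free → place at 6.
539 hashes to 6; 6 taken → place at 7.
240 hashes to 6; 6,7 taken → place at 10.
97 hashes to 6; 6,7,10 taken → place at 2.
160 hashes to 4; slot 4 is free → place at 4.
Table: [—, —, 97, —, 160, —, 422, 539, —, —, 240, —, —]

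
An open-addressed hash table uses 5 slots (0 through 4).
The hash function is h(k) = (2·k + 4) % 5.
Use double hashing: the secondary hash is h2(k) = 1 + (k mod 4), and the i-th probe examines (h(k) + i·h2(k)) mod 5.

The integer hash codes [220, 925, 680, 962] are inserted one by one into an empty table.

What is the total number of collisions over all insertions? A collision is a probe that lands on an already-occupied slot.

Insert 220: h=4, slot 4 empty → index 4.
Insert 925: h=4, h2=2, slot 4 occupied → index 1.
Insert 680: h=4, h2=1, slot 4 occupied → index 0.
Insert 962: h=3, slot 3 empty → index 3.
Table: [680, 925, —, 962, 220]

2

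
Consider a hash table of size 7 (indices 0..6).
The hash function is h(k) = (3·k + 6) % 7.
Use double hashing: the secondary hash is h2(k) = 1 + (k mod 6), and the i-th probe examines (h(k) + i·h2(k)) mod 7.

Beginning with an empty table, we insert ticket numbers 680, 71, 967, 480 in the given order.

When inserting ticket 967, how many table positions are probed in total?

680: h=2 → slot 2
71: h=2, h2=6, probe 2,1 → slot 1
967: h=2, h2=2, probe 2,4 → slot 4
480: h=4, h2=1, probe 4,5 → slot 5
Table: [—, 71, 680, —, 967, 480, —]

2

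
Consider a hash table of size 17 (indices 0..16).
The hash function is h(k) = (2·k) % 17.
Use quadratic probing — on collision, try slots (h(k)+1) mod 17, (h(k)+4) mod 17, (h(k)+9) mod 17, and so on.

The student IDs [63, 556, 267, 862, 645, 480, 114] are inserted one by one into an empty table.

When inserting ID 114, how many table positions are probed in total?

63 hashes to 7; slot 7 is free -> place at 7.
556 hashes to 7; 7 taken -> place at 8.
267 hashes to 7; 7,8 taken -> place at 11.
862 hashes to 7; 7,8,11 taken -> place at 16.
645 hashes to 15; slot 15 is free -> place at 15.
480 hashes to 8; 8 taken -> place at 9.
114 hashes to 7; 7,8,11,16 taken -> place at 6.
Table: [∅, ∅, ∅, ∅, ∅, ∅, 114, 63, 556, 480, ∅, 267, ∅, ∅, ∅, 645, 862]

5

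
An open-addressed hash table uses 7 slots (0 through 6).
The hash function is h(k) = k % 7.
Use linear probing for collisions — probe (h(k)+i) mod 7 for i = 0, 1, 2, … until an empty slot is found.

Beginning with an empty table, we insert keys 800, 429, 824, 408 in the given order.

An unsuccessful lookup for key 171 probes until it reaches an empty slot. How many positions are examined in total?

4

800: h=2 → slot 2
429: h=2, probe 2,3 → slot 3
824: h=5 → slot 5
408: h=2, probe 2,3,4 → slot 4
Table: [—, —, 800, 429, 408, 824, —]
Lookup 171: h=3, probe 3,4,5,6 → slot 6 empty, not found.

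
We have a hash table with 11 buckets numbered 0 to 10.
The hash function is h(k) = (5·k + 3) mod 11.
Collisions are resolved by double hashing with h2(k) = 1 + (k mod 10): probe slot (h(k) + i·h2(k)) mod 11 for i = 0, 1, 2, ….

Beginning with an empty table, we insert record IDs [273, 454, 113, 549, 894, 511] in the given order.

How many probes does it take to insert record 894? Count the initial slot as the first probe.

2

273: h=4 => slot 4
454: h=7 => slot 7
113: h=7, h2=4, probe 7,0 => slot 0
549: h=9 => slot 9
894: h=7, h2=5, probe 7,1 => slot 1
511: h=6 => slot 6
Table: [113, 894, ∅, ∅, 273, ∅, 511, 454, ∅, 549, ∅]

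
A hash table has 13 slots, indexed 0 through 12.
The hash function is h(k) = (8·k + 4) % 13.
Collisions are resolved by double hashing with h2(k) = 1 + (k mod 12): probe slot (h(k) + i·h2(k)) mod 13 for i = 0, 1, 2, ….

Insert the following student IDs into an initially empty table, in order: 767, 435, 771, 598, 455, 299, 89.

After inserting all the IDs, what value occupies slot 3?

455

Insert 767: h=4, slot 4 empty => index 4.
Insert 435: h=0, slot 0 empty => index 0.
Insert 771: h=10, slot 10 empty => index 10.
Insert 598: h=4, h2=11, slot 4 occupied => index 2.
Insert 455: h=4, h2=12, slot 4 occupied => index 3.
Insert 299: h=4, h2=12, slots 4,3,2 occupied => index 1.
Insert 89: h=1, h2=6, slot 1 occupied => index 7.
Table: [435, 299, 598, 455, 767, ., ., 89, ., ., 771, ., .]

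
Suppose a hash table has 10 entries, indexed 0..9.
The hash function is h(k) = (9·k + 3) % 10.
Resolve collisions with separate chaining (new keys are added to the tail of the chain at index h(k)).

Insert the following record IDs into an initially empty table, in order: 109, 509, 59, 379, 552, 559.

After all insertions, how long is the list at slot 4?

5

Insert 109: h=4, bucket 4 empty → new chain.
Insert 509: h=4, bucket 4 nonempty → append to chain.
Insert 59: h=4, bucket 4 nonempty → append to chain.
Insert 379: h=4, bucket 4 nonempty → append to chain.
Insert 552: h=1, bucket 1 empty → new chain.
Insert 559: h=4, bucket 4 nonempty → append to chain.
Final buckets:
0: -
1: 552
2: -
3: -
4: 109 -> 509 -> 59 -> 379 -> 559
5: -
6: -
7: -
8: -
9: -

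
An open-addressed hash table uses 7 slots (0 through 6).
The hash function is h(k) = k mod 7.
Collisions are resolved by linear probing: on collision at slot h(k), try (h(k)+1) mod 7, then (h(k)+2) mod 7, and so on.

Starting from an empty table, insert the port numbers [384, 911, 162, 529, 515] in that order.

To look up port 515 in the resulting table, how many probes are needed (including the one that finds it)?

2

384 hashes to 6; slot 6 is free → place at 6.
911 hashes to 1; slot 1 is free → place at 1.
162 hashes to 1; 1 taken → place at 2.
529 hashes to 4; slot 4 is free → place at 4.
515 hashes to 4; 4 taken → place at 5.
Table: [-, 911, 162, -, 529, 515, 384]
Lookup 515: h=4, probe 4,5 → found at 5.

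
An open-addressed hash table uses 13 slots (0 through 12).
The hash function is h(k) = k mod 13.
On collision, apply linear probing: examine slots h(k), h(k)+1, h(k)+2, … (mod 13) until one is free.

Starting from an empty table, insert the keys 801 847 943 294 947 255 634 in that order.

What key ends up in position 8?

801 hashes to 8; slot 8 is free => place at 8.
847 hashes to 2; slot 2 is free => place at 2.
943 hashes to 7; slot 7 is free => place at 7.
294 hashes to 8; 8 taken => place at 9.
947 hashes to 11; slot 11 is free => place at 11.
255 hashes to 8; 8,9 taken => place at 10.
634 hashes to 10; 10,11 taken => place at 12.
Table: [_, _, 847, _, _, _, _, 943, 801, 294, 255, 947, 634]

801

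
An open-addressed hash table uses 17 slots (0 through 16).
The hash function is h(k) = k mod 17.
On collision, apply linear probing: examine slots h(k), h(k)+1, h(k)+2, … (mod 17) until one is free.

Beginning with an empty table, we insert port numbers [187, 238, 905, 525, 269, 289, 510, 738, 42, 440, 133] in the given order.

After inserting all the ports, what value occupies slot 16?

187 hashes to 0; slot 0 is free -> place at 0.
238 hashes to 0; 0 taken -> place at 1.
905 hashes to 4; slot 4 is free -> place at 4.
525 hashes to 15; slot 15 is free -> place at 15.
269 hashes to 14; slot 14 is free -> place at 14.
289 hashes to 0; 0,1 taken -> place at 2.
510 hashes to 0; 0,1,2 taken -> place at 3.
738 hashes to 7; slot 7 is free -> place at 7.
42 hashes to 8; slot 8 is free -> place at 8.
440 hashes to 15; 15 taken -> place at 16.
133 hashes to 14; 14,15,16,0,1,2,3,4 taken -> place at 5.
Table: [187, 238, 289, 510, 905, 133, _, 738, 42, _, _, _, _, _, 269, 525, 440]

440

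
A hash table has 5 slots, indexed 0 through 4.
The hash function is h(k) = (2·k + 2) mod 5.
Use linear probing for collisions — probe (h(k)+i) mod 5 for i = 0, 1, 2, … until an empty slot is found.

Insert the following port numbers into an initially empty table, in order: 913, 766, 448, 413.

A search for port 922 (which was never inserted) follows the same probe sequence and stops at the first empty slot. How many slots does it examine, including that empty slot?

2

Insert 913: h=3, slot 3 empty -> index 3.
Insert 766: h=4, slot 4 empty -> index 4.
Insert 448: h=3, slots 3,4 occupied -> index 0.
Insert 413: h=3, slots 3,4,0 occupied -> index 1.
Table: [448, 413, -, 913, 766]
Lookup 922: h=1, probe 1,2 → slot 2 empty, not found.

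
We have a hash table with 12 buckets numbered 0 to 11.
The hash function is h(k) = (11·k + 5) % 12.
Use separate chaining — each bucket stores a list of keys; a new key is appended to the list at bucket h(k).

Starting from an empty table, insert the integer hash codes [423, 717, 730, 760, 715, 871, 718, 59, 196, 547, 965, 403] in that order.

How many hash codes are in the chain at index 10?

4

423 → bucket 2
717 → bucket 8
730 → bucket 7
760 → bucket 1
715 → bucket 10
871 → bucket 10 (collision)
718 → bucket 7 (collision)
59 → bucket 6
196 → bucket 1 (collision)
547 → bucket 10 (collision)
965 → bucket 0
403 → bucket 10 (collision)
Final buckets:
0: 965
1: 760 -> 196
2: 423
3: .
4: .
5: .
6: 59
7: 730 -> 718
8: 717
9: .
10: 715 -> 871 -> 547 -> 403
11: .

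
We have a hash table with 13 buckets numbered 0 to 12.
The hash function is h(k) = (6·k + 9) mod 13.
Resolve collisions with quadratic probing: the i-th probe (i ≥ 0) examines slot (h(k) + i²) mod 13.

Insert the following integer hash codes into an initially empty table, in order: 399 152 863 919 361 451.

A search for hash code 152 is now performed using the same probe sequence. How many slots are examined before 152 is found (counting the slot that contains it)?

399 hashes to 11; slot 11 is free -> place at 11.
152 hashes to 11; 11 taken -> place at 12.
863 hashes to 0; slot 0 is free -> place at 0.
919 hashes to 11; 11,12 taken -> place at 2.
361 hashes to 4; slot 4 is free -> place at 4.
451 hashes to 11; 11,12,2 taken -> place at 7.
Table: [863, —, 919, —, 361, —, —, 451, —, —, —, 399, 152]
Lookup 152: h=11, probe 11,12 → found at 12.

2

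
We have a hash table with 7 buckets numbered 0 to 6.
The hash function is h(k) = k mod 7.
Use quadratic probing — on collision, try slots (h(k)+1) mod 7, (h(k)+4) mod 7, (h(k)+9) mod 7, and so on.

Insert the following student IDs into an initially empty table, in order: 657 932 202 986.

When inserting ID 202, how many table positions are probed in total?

2

Insert 657: h=6, slot 6 empty => index 6.
Insert 932: h=1, slot 1 empty => index 1.
Insert 202: h=6, slot 6 occupied => index 0.
Insert 986: h=6, slots 6,0 occupied => index 3.
Table: [202, 932, ., 986, ., ., 657]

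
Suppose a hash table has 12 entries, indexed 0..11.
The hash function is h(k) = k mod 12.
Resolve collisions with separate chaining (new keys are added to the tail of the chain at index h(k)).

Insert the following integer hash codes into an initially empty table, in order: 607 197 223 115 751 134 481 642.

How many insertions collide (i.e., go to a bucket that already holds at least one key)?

3

Insert 607: h=7, bucket 7 empty -> new chain.
Insert 197: h=5, bucket 5 empty -> new chain.
Insert 223: h=7, bucket 7 nonempty -> append to chain.
Insert 115: h=7, bucket 7 nonempty -> append to chain.
Insert 751: h=7, bucket 7 nonempty -> append to chain.
Insert 134: h=2, bucket 2 empty -> new chain.
Insert 481: h=1, bucket 1 empty -> new chain.
Insert 642: h=6, bucket 6 empty -> new chain.
Final buckets:
0: -
1: 481
2: 134
3: -
4: -
5: 197
6: 642
7: 607 -> 223 -> 115 -> 751
8: -
9: -
10: -
11: -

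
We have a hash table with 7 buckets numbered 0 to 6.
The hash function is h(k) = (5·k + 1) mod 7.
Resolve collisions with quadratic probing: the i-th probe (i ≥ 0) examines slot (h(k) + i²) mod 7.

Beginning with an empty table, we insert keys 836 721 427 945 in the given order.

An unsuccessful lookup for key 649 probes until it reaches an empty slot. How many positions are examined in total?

Insert 836: h=2, slot 2 empty → index 2.
Insert 721: h=1, slot 1 empty → index 1.
Insert 427: h=1, slots 1,2 occupied → index 5.
Insert 945: h=1, slots 1,2,5 occupied → index 3.
Table: [∅, 721, 836, 945, ∅, 427, ∅]
Lookup 649: h=5, probe 5,6 → slot 6 empty, not found.

2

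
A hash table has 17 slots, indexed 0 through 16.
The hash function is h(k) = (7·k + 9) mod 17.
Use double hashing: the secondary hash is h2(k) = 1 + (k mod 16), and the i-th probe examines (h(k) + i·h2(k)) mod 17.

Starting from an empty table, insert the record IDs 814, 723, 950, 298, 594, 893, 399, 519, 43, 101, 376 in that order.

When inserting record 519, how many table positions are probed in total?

3

Insert 814: h=12, slot 12 empty => index 12.
Insert 723: h=4, slot 4 empty => index 4.
Insert 950: h=12, h2=7, slot 12 occupied => index 2.
Insert 298: h=4, h2=11, slot 4 occupied => index 15.
Insert 594: h=2, h2=3, slot 2 occupied => index 5.
Insert 893: h=4, h2=14, slot 4 occupied => index 1.
Insert 399: h=14, slot 14 empty => index 14.
Insert 519: h=4, h2=8, slots 4,12 occupied => index 3.
Insert 43: h=4, h2=12, slot 4 occupied => index 16.
Insert 101: h=2, h2=6, slot 2 occupied => index 8.
Insert 376: h=6, slot 6 empty => index 6.
Table: [_, 893, 950, 519, 723, 594, 376, _, 101, _, _, _, 814, _, 399, 298, 43]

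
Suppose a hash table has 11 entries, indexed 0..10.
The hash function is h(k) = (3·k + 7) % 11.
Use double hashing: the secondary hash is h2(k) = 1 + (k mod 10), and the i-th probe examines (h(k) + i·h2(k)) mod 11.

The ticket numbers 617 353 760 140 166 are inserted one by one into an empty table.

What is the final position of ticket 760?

617 hashes to 10; slot 10 is free -> place at 10.
353 hashes to 10, h2=4; 10 taken -> place at 3.
760 hashes to 10, h2=1; 10 taken -> place at 0.
140 hashes to 9; slot 9 is free -> place at 9.
166 hashes to 10, h2=7; 10 taken -> place at 6.
Table: [760, —, —, 353, —, —, 166, —, —, 140, 617]

0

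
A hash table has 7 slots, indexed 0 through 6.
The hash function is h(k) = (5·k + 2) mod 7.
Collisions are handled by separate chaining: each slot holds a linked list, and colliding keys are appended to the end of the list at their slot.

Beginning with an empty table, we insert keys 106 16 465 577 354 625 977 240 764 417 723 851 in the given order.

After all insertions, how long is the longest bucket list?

4

106 → bucket 0
16 → bucket 5
465 → bucket 3
577 → bucket 3 (collision)
354 → bucket 1
625 → bucket 5 (collision)
977 → bucket 1 (collision)
240 → bucket 5 (collision)
764 → bucket 0 (collision)
417 → bucket 1 (collision)
723 → bucket 5 (collision)
851 → bucket 1 (collision)
Final buckets:
0: 106 -> 764
1: 354 -> 977 -> 417 -> 851
2: —
3: 465 -> 577
4: —
5: 16 -> 625 -> 240 -> 723
6: —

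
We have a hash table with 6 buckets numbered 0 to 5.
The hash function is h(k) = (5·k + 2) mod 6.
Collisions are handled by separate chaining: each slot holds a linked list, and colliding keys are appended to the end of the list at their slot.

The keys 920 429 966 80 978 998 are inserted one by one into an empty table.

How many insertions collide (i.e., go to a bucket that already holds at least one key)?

3

920 -> bucket 0
429 -> bucket 5
966 -> bucket 2
80 -> bucket 0 (collision)
978 -> bucket 2 (collision)
998 -> bucket 0 (collision)
Final buckets:
0: 920 -> 80 -> 998
1: -
2: 966 -> 978
3: -
4: -
5: 429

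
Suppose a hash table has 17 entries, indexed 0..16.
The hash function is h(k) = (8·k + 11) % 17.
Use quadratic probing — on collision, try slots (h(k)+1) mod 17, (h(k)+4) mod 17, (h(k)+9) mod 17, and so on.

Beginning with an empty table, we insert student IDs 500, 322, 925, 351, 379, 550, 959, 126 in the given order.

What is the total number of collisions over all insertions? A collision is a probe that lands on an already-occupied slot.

11

500: h=16 → slot 16
322: h=3 → slot 3
925: h=16, probe 16,0 → slot 0
351: h=14 → slot 14
379: h=0, probe 0,1 → slot 1
550: h=8 → slot 8
959: h=16, probe 16,0,3,8,15 → slot 15
126: h=16, probe 16,0,3,8,15,7 → slot 7
Table: [925, 379, ., 322, ., ., ., 126, 550, ., ., ., ., ., 351, 959, 500]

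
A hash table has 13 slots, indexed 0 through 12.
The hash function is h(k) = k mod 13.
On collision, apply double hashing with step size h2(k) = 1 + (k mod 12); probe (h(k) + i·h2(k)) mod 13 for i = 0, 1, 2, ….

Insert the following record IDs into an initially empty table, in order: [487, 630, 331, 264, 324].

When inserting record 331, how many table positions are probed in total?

2

487 hashes to 6; slot 6 is free => place at 6.
630 hashes to 6, h2=7; 6 taken => place at 0.
331 hashes to 6, h2=8; 6 taken => place at 1.
264 hashes to 4; slot 4 is free => place at 4.
324 hashes to 12; slot 12 is free => place at 12.
Table: [630, 331, ∅, ∅, 264, ∅, 487, ∅, ∅, ∅, ∅, ∅, 324]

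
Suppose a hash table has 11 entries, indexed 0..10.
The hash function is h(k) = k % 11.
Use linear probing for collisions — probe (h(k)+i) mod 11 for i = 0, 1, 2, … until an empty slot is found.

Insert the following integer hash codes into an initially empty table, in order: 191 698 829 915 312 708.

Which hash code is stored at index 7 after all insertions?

191: h=4 → slot 4
698: h=5 → slot 5
829: h=4, probe 4,5,6 → slot 6
915: h=2 → slot 2
312: h=4, probe 4,5,6,7 → slot 7
708: h=4, probe 4,5,6,7,8 → slot 8
Table: [-, -, 915, -, 191, 698, 829, 312, 708, -, -]

312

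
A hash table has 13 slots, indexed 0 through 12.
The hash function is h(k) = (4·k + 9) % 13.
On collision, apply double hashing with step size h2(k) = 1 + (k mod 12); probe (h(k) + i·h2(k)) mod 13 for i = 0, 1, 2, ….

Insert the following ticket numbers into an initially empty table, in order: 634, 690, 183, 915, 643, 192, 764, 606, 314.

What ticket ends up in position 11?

634 hashes to 10; slot 10 is free → place at 10.
690 hashes to 0; slot 0 is free → place at 0.
183 hashes to 0, h2=4; 0 taken → place at 4.
915 hashes to 3; slot 3 is free → place at 3.
643 hashes to 7; slot 7 is free → place at 7.
192 hashes to 10, h2=1; 10 taken → place at 11.
764 hashes to 10, h2=9; 10 taken → place at 6.
606 hashes to 2; slot 2 is free → place at 2.
314 hashes to 4, h2=3; 4,7,10,0,3,6 taken → place at 9.
Table: [690, ∅, 606, 915, 183, ∅, 764, 643, ∅, 314, 634, 192, ∅]

192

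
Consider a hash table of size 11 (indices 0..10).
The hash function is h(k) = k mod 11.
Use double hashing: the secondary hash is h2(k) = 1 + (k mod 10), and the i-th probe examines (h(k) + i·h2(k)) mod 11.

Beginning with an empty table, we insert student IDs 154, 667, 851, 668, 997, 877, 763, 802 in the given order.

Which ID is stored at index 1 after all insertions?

997

154: h=0 → slot 0
667: h=7 → slot 7
851: h=4 → slot 4
668: h=8 → slot 8
997: h=7, h2=8, probe 7,4,1 → slot 1
877: h=8, h2=8, probe 8,5 → slot 5
763: h=4, h2=4, probe 4,8,1,5,9 → slot 9
802: h=10 → slot 10
Table: [154, 997, _, _, 851, 877, _, 667, 668, 763, 802]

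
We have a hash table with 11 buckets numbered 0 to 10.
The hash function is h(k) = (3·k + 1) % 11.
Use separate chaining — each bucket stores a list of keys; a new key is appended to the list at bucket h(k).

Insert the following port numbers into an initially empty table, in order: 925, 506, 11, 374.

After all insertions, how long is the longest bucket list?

3

925 -> bucket 4
506 -> bucket 1
11 -> bucket 1 (collision)
374 -> bucket 1 (collision)
Final buckets:
0: _
1: 506 -> 11 -> 374
2: _
3: _
4: 925
5: _
6: _
7: _
8: _
9: _
10: _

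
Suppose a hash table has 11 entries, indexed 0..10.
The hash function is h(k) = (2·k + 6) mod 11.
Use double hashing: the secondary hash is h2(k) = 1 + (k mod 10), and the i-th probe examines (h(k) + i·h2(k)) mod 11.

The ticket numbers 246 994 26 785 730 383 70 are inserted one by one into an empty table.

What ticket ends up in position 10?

Insert 246: h=3, slot 3 empty -> index 3.
Insert 994: h=3, h2=5, slot 3 occupied -> index 8.
Insert 26: h=3, h2=7, slot 3 occupied -> index 10.
Insert 785: h=3, h2=6, slot 3 occupied -> index 9.
Insert 730: h=3, h2=1, slot 3 occupied -> index 4.
Insert 383: h=2, slot 2 empty -> index 2.
Insert 70: h=3, h2=1, slots 3,4 occupied -> index 5.
Table: [_, _, 383, 246, 730, 70, _, _, 994, 785, 26]

26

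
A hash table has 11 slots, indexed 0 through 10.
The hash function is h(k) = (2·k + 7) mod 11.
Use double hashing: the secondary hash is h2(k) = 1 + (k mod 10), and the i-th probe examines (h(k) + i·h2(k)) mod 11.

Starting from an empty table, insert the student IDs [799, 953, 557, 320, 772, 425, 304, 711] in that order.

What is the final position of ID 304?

799: h=10 -> slot 10
953: h=10, h2=4, probe 10,3 -> slot 3
557: h=10, h2=8, probe 10,7 -> slot 7
320: h=9 -> slot 9
772: h=0 -> slot 0
425: h=10, h2=6, probe 10,5 -> slot 5
304: h=10, h2=5, probe 10,4 -> slot 4
711: h=10, h2=2, probe 10,1 -> slot 1
Table: [772, 711, _, 953, 304, 425, _, 557, _, 320, 799]

4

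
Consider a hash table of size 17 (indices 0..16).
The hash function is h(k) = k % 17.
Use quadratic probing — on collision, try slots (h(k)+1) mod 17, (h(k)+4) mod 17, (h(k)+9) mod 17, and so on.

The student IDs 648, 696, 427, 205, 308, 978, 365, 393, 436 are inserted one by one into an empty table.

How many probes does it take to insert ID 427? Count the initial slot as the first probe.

Insert 648: h=2, slot 2 empty -> index 2.
Insert 696: h=16, slot 16 empty -> index 16.
Insert 427: h=2, slot 2 occupied -> index 3.
Insert 205: h=1, slot 1 empty -> index 1.
Insert 308: h=2, slots 2,3 occupied -> index 6.
Insert 978: h=9, slot 9 empty -> index 9.
Insert 365: h=8, slot 8 empty -> index 8.
Insert 393: h=2, slots 2,3,6 occupied -> index 11.
Insert 436: h=11, slot 11 occupied -> index 12.
Table: [., 205, 648, 427, ., ., 308, ., 365, 978, ., 393, 436, ., ., ., 696]

2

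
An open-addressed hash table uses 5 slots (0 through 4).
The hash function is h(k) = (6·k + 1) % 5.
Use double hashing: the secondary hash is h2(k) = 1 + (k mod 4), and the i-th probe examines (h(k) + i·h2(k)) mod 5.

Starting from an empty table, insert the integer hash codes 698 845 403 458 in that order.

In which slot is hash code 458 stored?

2

698: h=4 -> slot 4
845: h=1 -> slot 1
403: h=4, h2=4, probe 4,3 -> slot 3
458: h=4, h2=3, probe 4,2 -> slot 2
Table: [-, 845, 458, 403, 698]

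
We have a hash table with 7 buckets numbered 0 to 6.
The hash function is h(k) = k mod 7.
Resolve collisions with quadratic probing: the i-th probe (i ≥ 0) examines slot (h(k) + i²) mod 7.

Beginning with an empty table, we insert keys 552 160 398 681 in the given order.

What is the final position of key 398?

Insert 552: h=6, slot 6 empty -> index 6.
Insert 160: h=6, slot 6 occupied -> index 0.
Insert 398: h=6, slots 6,0 occupied -> index 3.
Insert 681: h=2, slot 2 empty -> index 2.
Table: [160, —, 681, 398, —, —, 552]

3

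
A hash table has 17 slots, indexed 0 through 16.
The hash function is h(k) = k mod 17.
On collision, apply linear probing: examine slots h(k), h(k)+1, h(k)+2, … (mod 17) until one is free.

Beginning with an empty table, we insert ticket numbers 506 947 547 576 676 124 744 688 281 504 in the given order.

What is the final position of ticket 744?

16

506: h=13 → slot 13
947: h=12 → slot 12
547: h=3 → slot 3
576: h=15 → slot 15
676: h=13, probe 13,14 → slot 14
124: h=5 → slot 5
744: h=13, probe 13,14,15,16 → slot 16
688: h=8 → slot 8
281: h=9 → slot 9
504: h=11 → slot 11
Table: [∅, ∅, ∅, 547, ∅, 124, ∅, ∅, 688, 281, ∅, 504, 947, 506, 676, 576, 744]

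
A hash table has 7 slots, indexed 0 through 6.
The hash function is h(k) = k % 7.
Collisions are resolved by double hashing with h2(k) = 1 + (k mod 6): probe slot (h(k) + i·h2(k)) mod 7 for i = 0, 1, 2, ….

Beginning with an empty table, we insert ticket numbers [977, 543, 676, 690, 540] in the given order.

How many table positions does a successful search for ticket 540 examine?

977: h=4 -> slot 4
543: h=4, h2=4, probe 4,1 -> slot 1
676: h=4, h2=5, probe 4,2 -> slot 2
690: h=4, h2=1, probe 4,5 -> slot 5
540: h=1, h2=1, probe 1,2,3 -> slot 3
Table: [∅, 543, 676, 540, 977, 690, ∅]
Lookup 540: h=1, h2=1, probe 1,2,3 → found at 3.

3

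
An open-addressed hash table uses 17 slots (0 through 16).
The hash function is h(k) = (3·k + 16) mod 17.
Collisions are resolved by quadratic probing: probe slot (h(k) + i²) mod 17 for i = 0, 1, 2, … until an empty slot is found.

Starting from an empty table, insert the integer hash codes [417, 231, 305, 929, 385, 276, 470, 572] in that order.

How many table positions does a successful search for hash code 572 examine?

Insert 417: h=9, slot 9 empty → index 9.
Insert 231: h=12, slot 12 empty → index 12.
Insert 305: h=13, slot 13 empty → index 13.
Insert 929: h=15, slot 15 empty → index 15.
Insert 385: h=15, slot 15 occupied → index 16.
Insert 276: h=11, slot 11 empty → index 11.
Insert 470: h=15, slots 15,16 occupied → index 2.
Insert 572: h=15, slots 15,16,2 occupied → index 7.
Table: [_, _, 470, _, _, _, _, 572, _, 417, _, 276, 231, 305, _, 929, 385]
Lookup 572: h=15, probe 15,16,2,7 → found at 7.

4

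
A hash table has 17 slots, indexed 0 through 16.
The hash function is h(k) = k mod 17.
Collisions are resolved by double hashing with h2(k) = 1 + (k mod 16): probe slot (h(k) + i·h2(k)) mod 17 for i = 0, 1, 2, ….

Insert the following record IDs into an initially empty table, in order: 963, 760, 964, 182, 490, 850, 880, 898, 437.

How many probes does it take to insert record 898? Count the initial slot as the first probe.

4

963 hashes to 11; slot 11 is free → place at 11.
760 hashes to 12; slot 12 is free → place at 12.
964 hashes to 12, h2=5; 12 taken → place at 0.
182 hashes to 12, h2=7; 12 taken → place at 2.
490 hashes to 14; slot 14 is free → place at 14.
850 hashes to 0, h2=3; 0 taken → place at 3.
880 hashes to 13; slot 13 is free → place at 13.
898 hashes to 14, h2=3; 14,0,3 taken → place at 6.
437 hashes to 12, h2=6; 12 taken → place at 1.
Table: [964, 437, 182, 850, ., ., 898, ., ., ., ., 963, 760, 880, 490, ., .]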